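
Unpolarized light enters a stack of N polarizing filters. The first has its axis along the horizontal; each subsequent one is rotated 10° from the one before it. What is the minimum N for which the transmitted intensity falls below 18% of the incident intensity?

First polarizer halves the unpolarized light: factor 1/2.
Each further stage multiplies by cos²(10°) = 0.9698.
After N polarizers: T = 0.5·0.9698^(N−1). Require T < 0.18 ⇒ N−1 > ln(0.18/0.5)/ln(0.9698) = 33.37, so N−1 ≥ 34 and N = 35.
Check: N=35 gives T = 0.1766 < 0.18; N=34 gives T = 0.182.

N = 35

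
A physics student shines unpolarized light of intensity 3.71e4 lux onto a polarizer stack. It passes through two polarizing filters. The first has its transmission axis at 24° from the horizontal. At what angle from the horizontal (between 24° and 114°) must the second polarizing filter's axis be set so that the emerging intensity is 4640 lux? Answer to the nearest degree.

Unpolarized light through the first polarizer → I₁ = ½ I₀, now polarized at 24°.
Target fraction: 4640 / 3.71e4 lux = 0.1251 of I₀.
Need I₂/I₀ = 0.1251, so cos²(θ − 24°) = 0.1251 / 0.5 = 0.2501.
θ − 24° = arccos(√0.2501) = 60.0°, giving θ ≈ 24 + 60.0 = 84.0°.

θ ≈ 84°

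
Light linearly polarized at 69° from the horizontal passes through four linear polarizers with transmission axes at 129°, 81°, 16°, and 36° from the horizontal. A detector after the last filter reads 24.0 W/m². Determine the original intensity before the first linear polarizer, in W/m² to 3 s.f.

I₀ ≈ 1360 W/m²

By Malus's law, I₁ = I₀ cos²(129° − 69°) = I₀ cos²(60°) = 0.25 I₀.
I₂ = I₁ cos²(81° − 129°) = 0.25 I₀ · cos²(48°) = 0.1119 I₀.
I₃ = I₂ cos²(16° − 81°) = 0.1119 I₀ · cos²(65°) = 0.01999 I₀.
I₄ = I₃ cos²(36° − 16°) = 0.01999 I₀ · cos²(20°) = 0.01765 I₀.
So 24.0 W/m² = 0.01765 I₀, giving I₀ = 24.0/0.01765 = 1360 W/m².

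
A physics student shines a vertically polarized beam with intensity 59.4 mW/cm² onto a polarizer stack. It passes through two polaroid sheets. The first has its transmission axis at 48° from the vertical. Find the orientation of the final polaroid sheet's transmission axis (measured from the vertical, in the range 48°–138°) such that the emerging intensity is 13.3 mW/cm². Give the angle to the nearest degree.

θ ≈ 93°

I₁ = I₀ cos²(48° − 0°) = I₀ cos²(48°) = 0.4477 I₀.
Target fraction: 13.3 / 59.4 mW/cm² = 0.2239 of I₀.
Need I₂/I₀ = 0.2239, so cos²(θ − 48°) = 0.2239 / 0.4477 = 0.5001.
θ − 48° = arccos(√0.5001) = 45.0°, giving θ ≈ 48 + 45.0 = 93.0°.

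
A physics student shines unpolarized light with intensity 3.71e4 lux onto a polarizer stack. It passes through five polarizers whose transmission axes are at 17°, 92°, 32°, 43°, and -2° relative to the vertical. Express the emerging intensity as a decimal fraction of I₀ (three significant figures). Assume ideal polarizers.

I/I₀ ≈ 0.00403

Unpolarized light through the first polarizer → I₁ = 3.71e4 lux/2 = 1.855e+04 lux, polarized at 17°.
I₂ = I₁ · cos²(75°) = 1.855e+04 · 0.06699 = 1243 lux.
I₃ = I₂ · cos²(60°) = 1243 · 0.25 = 310.7 lux.
I₄ = I₃ · cos²(11°) = 310.7 · 0.9636 = 299.3 lux.
I₅ = I₄ · cos²(45°) = 299.3 · 0.5 = 149.7 lux.
Transmitted fraction = 0.004034.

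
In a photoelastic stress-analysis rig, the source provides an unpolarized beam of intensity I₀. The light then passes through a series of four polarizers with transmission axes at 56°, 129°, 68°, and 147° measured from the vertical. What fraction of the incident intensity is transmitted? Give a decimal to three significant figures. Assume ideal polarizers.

≈ 0.000366 I₀

Unpolarized light through the first polarizer → I₁ = ½ I₀, now polarized at 56°.
I₂ = I₁ cos²(129° − 56°) = 0.5 I₀ · cos²(73°) = 0.04274 I₀.
I₃ = I₂ cos²(68° − 129°) = 0.04274 I₀ · cos²(61°) = 0.01005 I₀.
I₄ = I₃ cos²(147° − 68°) = 0.01005 I₀ · cos²(79°) = 0.0003657 I₀.
Transmitted fraction = 0.0003657.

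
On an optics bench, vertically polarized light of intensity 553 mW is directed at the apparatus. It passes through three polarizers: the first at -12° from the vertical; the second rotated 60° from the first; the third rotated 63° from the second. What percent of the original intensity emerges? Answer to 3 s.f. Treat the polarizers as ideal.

≈ 4.93%

I₁ = 553 mW · cos²(12°) = 529.1 mW.
I₂ = I₁ · cos²(60°) = 529.1 · 0.25 = 132.3 mW.
I₃ = I₂ · cos²(63°) = 132.3 · 0.2061 = 27.26 mW.
That is 4.93% of the incident intensity.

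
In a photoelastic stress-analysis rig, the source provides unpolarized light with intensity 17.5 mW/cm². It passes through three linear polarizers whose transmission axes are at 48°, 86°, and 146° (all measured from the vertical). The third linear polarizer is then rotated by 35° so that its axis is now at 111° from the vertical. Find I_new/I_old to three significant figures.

Before rotation:
Unpolarized light through the first polarizer → I₁ = ½ I₀, now polarized at 48°.
I₂ = I₁ cos²(86° − 48°) = 0.5 I₀ · cos²(38°) = 0.3105 I₀.
I₃ = I₂ cos²(146° − 86°) = 0.3105 I₀ · cos²(60°) = 0.07762 I₀.
After rotation:
Unpolarized light through the first polarizer → I₁ = ½ I₀, now polarized at 48°.
I₂ = I₁ cos²(86° − 48°) = 0.5 I₀ · cos²(38°) = 0.3105 I₀.
I₃ = I₂ cos²(111° − 86°) = 0.3105 I₀ · cos²(25°) = 0.255 I₀.
Ratio = 0.255 / 0.07762 = 3.286.

I_new/I_old ≈ 3.29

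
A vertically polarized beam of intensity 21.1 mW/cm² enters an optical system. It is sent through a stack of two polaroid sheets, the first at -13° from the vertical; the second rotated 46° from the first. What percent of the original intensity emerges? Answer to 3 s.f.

≈ 45.8%

I₁ = 21.1 mW/cm² · cos²(13°) = 20.03 mW/cm².
I₂ = I₁ · cos²(46°) = 20.03 · 0.4826 = 9.667 mW/cm².
That is 45.81% of the incident intensity.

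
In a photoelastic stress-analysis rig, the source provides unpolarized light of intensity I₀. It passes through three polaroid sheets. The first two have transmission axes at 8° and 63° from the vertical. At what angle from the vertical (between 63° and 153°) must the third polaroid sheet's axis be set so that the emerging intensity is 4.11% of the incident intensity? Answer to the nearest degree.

θ ≈ 123°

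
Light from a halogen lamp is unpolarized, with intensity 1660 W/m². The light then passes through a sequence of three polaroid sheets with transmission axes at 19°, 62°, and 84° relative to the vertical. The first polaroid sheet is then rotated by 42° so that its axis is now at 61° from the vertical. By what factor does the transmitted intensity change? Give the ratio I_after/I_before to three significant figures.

Before rotation:
Unpolarized light through the first polarizer → I₁ = ½ I₀, now polarized at 19°.
I₂ = I₁ cos²(62° − 19°) = 0.5 I₀ · cos²(43°) = 0.2674 I₀.
I₃ = I₂ cos²(84° − 62°) = 0.2674 I₀ · cos²(22°) = 0.2299 I₀.
After rotation:
Unpolarized light through the first polarizer → I₁ = ½ I₀, now polarized at 61°.
I₂ = I₁ cos²(62° − 61°) = 0.5 I₀ · cos²(1°) = 0.4998 I₀.
I₃ = I₂ cos²(84° − 62°) = 0.4998 I₀ · cos²(22°) = 0.4297 I₀.
Ratio = 0.4297 / 0.2299 = 1.869.

I_new/I_old ≈ 1.87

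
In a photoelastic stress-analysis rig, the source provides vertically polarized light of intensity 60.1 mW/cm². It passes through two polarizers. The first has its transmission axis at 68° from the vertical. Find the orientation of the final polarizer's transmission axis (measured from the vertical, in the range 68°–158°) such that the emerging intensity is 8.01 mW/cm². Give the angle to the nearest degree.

I₁ = I₀ cos²(68° − 0°) = I₀ cos²(68°) = 0.1403 I₀.
Target fraction: 8.01 / 60.1 mW/cm² = 0.1333 of I₀.
Need I₂/I₀ = 0.1333, so cos²(θ − 68°) = 0.1333 / 0.1403 = 0.9497.
θ − 68° = arccos(√0.9497) = 13.0°, giving θ ≈ 68 + 13.0 = 81.0°.

θ ≈ 81°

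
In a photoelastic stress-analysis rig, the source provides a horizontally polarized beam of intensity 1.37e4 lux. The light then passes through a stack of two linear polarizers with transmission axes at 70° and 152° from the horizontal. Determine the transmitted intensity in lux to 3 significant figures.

I₁ = 1.37e4 lux · cos²(70°) = 1603 lux.
I₂ = I₁ · cos²(82°) = 1603 · 0.01937 = 31.04 lux.

I ≈ 31.0 lux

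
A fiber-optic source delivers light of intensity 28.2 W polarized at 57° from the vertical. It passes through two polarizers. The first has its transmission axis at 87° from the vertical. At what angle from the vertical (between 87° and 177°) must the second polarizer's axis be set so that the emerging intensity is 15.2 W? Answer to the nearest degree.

θ ≈ 119°

By Malus's law, I₁ = I₀ cos²(87° − 57°) = I₀ cos²(30°) = 0.75 I₀.
Target fraction: 15.2 / 28.2 W = 0.539 of I₀.
Need I₂/I₀ = 0.539, so cos²(θ − 87°) = 0.539 / 0.75 = 0.7187.
θ − 87° = arccos(√0.7187) = 32.0°, giving θ ≈ 87 + 32.0 = 119.0°.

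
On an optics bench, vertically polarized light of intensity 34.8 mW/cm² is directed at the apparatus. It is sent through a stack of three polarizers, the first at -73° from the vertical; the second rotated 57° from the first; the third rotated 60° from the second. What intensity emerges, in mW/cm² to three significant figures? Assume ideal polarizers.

I₁ = 34.8 mW/cm² · cos²(73°) = 2.975 mW/cm².
I₂ = I₁ · cos²(57°) = 2.975 · 0.2966 = 0.8824 mW/cm².
I₃ = I₂ · cos²(60°) = 0.8824 · 0.25 = 0.2206 mW/cm².

I ≈ 0.221 mW/cm²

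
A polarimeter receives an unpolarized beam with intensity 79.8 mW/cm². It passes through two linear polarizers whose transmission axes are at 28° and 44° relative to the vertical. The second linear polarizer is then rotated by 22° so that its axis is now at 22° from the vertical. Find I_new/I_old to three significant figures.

Before rotation:
Unpolarized light through the first polarizer → I₁ = ½ I₀, now polarized at 28°.
I₂ = I₁ cos²(44° − 28°) = 0.5 I₀ · cos²(16°) = 0.462 I₀.
After rotation:
Unpolarized light through the first polarizer → I₁ = ½ I₀, now polarized at 28°.
I₂ = I₁ cos²(22° − 28°) = 0.5 I₀ · cos²(6°) = 0.4945 I₀.
Ratio = 0.4945 / 0.462 = 1.07.

I_new/I_old ≈ 1.07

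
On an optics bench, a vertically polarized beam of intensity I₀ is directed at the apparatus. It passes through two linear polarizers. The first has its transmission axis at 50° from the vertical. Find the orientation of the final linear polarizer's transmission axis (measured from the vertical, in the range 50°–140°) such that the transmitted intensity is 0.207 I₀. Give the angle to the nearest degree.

θ ≈ 95°

I₁ = I₀ cos²(50° − 0°) = I₀ cos²(50°) = 0.4132 I₀.
Need I₂/I₀ = 0.207, so cos²(θ − 50°) = 0.207 / 0.4132 = 0.501.
θ − 50° = arccos(√0.501) = 44.9°, giving θ ≈ 50 + 44.9 = 94.9°.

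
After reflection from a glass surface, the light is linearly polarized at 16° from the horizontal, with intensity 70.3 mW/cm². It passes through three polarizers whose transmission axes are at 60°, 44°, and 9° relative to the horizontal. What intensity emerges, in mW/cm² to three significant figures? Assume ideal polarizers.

By Malus's law, I₁ = 70.3 mW/cm² · cos²(44°) = 36.38 mW/cm².
I₂ = I₁ · cos²(16°) = 36.38 · 0.924 = 33.61 mW/cm².
I₃ = I₂ · cos²(35°) = 33.61 · 0.671 = 22.55 mW/cm².

I ≈ 22.6 mW/cm²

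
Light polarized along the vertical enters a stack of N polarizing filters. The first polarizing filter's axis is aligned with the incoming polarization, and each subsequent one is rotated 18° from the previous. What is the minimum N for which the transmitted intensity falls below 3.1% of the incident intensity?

First polarizer is aligned with the polarization: full transmission.
Each further stage multiplies by cos²(18°) = 0.9045.
After N polarizers: T = 0.9045^(N−1). Require T < 0.031 ⇒ N−1 > ln(0.031)/ln(0.9045) = 34.61, so N−1 ≥ 35 and N = 36.
Check: N=36 gives T = 0.02982 < 0.031; N=35 gives T = 0.03296.

N = 36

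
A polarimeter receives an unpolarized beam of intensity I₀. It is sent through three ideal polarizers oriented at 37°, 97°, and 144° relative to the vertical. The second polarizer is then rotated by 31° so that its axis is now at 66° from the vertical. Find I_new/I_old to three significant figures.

I_new/I_old ≈ 0.284

Before rotation:
Unpolarized light through the first polarizer → I₁ = ½ I₀, now polarized at 37°.
I₂ = I₁ cos²(97° − 37°) = 0.5 I₀ · cos²(60°) = 0.125 I₀.
I₃ = I₂ cos²(144° − 97°) = 0.125 I₀ · cos²(47°) = 0.05814 I₀.
After rotation:
Unpolarized light through the first polarizer → I₁ = ½ I₀, now polarized at 37°.
I₂ = I₁ cos²(66° − 37°) = 0.5 I₀ · cos²(29°) = 0.3825 I₀.
I₃ = I₂ cos²(144° − 66°) = 0.3825 I₀ · cos²(78°) = 0.01653 I₀.
Ratio = 0.01653 / 0.05814 = 0.2844.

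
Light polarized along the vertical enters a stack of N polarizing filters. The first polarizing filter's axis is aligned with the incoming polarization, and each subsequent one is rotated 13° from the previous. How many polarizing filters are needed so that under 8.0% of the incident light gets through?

N = 50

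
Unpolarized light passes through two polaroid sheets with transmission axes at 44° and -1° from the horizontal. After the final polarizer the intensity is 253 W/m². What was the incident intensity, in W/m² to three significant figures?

I₀ ≈ 1010 W/m²

Unpolarized light through the first polarizer → I₁ = ½ I₀, now polarized at 44°.
I₂ = I₁ cos²(-1° − 44°) = 0.5 I₀ · cos²(45°) = 0.25 I₀.
So 253 W/m² = 0.25 I₀, giving I₀ = 253/0.25 = 1012 W/m².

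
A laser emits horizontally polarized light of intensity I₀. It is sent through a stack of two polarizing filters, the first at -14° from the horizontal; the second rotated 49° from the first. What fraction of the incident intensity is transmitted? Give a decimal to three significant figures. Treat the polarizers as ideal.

≈ 0.405 I₀

By Malus's law, I₁ = I₀ cos²(-14° − 0°) = I₀ cos²(14°) = 0.9415 I₀.
I₂ = I₁ cos²(49°) = 0.9415 · 0.4304 I₀ = 0.4052 I₀.
Transmitted fraction = 0.4052.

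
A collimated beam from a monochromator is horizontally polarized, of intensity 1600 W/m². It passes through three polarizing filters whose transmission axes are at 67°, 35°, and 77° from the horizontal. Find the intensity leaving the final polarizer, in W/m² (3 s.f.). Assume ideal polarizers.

I ≈ 97.0 W/m²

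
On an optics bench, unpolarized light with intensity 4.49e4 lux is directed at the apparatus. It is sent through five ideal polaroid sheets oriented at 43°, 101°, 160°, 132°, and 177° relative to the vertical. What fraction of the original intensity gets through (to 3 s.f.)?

I/I₀ ≈ 0.0145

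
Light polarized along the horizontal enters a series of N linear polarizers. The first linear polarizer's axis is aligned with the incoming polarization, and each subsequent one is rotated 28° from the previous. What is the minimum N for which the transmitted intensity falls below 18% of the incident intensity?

First polarizer is aligned with the polarization: full transmission.
Each further stage multiplies by cos²(28°) = 0.7796.
After N polarizers: T = 0.7796^(N−1). Require T < 0.18 ⇒ N−1 > ln(0.18)/ln(0.7796) = 6.89, so N−1 ≥ 7 and N = 8.
Check: N=8 gives T = 0.175 < 0.18; N=7 gives T = 0.2245.

N = 8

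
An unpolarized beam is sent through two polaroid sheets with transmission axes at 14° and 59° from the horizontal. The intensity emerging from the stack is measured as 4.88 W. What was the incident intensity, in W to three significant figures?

I₀ ≈ 19.5 W

Unpolarized light through the first polarizer → I₁ = ½ I₀, now polarized at 14°.
I₂ = I₁ cos²(59° − 14°) = 0.5 I₀ · cos²(45°) = 0.25 I₀.
So 4.88 W = 0.25 I₀, giving I₀ = 4.88/0.25 = 19.52 W.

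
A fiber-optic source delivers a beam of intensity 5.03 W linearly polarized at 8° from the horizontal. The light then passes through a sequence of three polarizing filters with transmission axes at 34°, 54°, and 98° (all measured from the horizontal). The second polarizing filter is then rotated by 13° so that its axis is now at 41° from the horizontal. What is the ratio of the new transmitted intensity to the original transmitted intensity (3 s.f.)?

I_new/I_old ≈ 0.640

Before rotation:
I₁ = I₀ cos²(34° − 8°) = I₀ cos²(26°) = 0.8078 I₀.
I₂ = I₁ cos²(54° − 34°) = 0.8078 I₀ · cos²(20°) = 0.7133 I₀.
I₃ = I₂ cos²(98° − 54°) = 0.7133 I₀ · cos²(44°) = 0.3691 I₀.
After rotation:
I₁ = I₀ cos²(34° − 8°) = I₀ cos²(26°) = 0.8078 I₀.
I₂ = I₁ cos²(41° − 34°) = 0.8078 I₀ · cos²(7°) = 0.7958 I₀.
I₃ = I₂ cos²(98° − 41°) = 0.7958 I₀ · cos²(57°) = 0.2361 I₀.
Ratio = 0.2361 / 0.3691 = 0.6396.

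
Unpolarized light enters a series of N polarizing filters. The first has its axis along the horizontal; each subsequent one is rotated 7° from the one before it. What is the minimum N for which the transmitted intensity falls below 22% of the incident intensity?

First polarizer halves the unpolarized light: factor 1/2.
Each further stage multiplies by cos²(7°) = 0.9851.
After N polarizers: T = 0.5·0.9851^(N−1). Require T < 0.22 ⇒ N−1 > ln(0.22/0.5)/ln(0.9851) = 54.87, so N−1 ≥ 55 and N = 56.
Check: N=56 gives T = 0.2196 < 0.22; N=55 gives T = 0.2229.

N = 56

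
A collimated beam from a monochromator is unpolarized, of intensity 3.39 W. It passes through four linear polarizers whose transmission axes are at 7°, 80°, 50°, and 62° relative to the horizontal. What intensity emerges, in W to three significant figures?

Unpolarized light through the first polarizer → I₁ = 3.39 W/2 = 1.695 W, polarized at 7°.
I₂ = I₁ · cos²(73°) = 1.695 · 0.08548 = 0.1449 W.
I₃ = I₂ · cos²(30°) = 0.1449 · 0.75 = 0.1087 W.
I₄ = I₃ · cos²(12°) = 0.1087 · 0.9568 = 0.104 W.

I ≈ 0.104 W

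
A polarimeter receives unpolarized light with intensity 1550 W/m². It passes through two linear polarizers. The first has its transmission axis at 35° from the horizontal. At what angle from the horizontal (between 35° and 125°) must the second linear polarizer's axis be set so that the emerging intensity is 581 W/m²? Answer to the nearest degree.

Unpolarized light through the first polarizer → I₁ = ½ I₀, now polarized at 35°.
Target fraction: 581 / 1550 W/m² = 0.3748 of I₀.
Need I₂/I₀ = 0.3748, so cos²(θ − 35°) = 0.3748 / 0.5 = 0.7497.
θ − 35° = arccos(√0.7497) = 30.0°, giving θ ≈ 35 + 30.0 = 65.0°.

θ ≈ 65°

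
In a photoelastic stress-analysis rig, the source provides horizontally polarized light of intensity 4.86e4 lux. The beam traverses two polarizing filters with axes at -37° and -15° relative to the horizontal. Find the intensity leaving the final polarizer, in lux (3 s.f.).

I₁ = 4.86e4 lux · cos²(37°) = 3.1e+04 lux.
I₂ = I₁ · cos²(22°) = 3.1e+04 · 0.8597 = 2.665e+04 lux.

I ≈ 2.66e4 lux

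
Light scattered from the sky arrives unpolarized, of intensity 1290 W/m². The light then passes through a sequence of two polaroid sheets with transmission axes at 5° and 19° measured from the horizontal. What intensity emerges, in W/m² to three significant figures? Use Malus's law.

I ≈ 607 W/m²

Unpolarized light through the first polarizer → I₁ = 1290 W/m²/2 = 645 W/m², polarized at 5°.
I₂ = I₁ · cos²(14°) = 645 · 0.9415 = 607.3 W/m².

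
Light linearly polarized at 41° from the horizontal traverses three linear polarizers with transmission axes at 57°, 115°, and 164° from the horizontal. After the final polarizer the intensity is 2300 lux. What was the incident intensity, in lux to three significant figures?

By Malus's law, I₁ = I₀ cos²(57° − 41°) = I₀ cos²(16°) = 0.924 I₀.
I₂ = I₁ cos²(115° − 57°) = 0.924 I₀ · cos²(58°) = 0.2595 I₀.
I₃ = I₂ cos²(164° − 115°) = 0.2595 I₀ · cos²(49°) = 0.1117 I₀.
So 2300 lux = 0.1117 I₀, giving I₀ = 2300/0.1117 = 2.059e+04 lux.

I₀ ≈ 2.06e4 lux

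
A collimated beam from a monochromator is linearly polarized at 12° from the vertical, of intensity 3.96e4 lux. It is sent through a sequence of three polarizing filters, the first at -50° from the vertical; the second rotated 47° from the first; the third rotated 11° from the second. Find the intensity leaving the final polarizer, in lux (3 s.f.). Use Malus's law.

I ≈ 3910 lux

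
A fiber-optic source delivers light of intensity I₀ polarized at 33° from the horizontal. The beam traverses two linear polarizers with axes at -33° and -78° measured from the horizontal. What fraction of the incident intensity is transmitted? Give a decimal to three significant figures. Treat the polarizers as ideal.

I₁ = I₀ cos²(-33° − 33°) = I₀ cos²(66°) = 0.1654 I₀.
I₂ = I₁ cos²(-78° + 33°) = 0.1654 I₀ · cos²(45°) = 0.08272 I₀.
Transmitted fraction = 0.08272.

≈ 0.0827 I₀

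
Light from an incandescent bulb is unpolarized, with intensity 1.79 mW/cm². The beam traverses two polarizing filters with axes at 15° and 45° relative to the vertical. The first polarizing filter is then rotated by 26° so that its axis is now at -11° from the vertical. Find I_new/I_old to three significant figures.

Before rotation:
Unpolarized light through the first polarizer → I₁ = ½ I₀, now polarized at 15°.
I₂ = I₁ cos²(45° − 15°) = 0.5 I₀ · cos²(30°) = 0.375 I₀.
After rotation:
Unpolarized light through the first polarizer → I₁ = ½ I₀, now polarized at -11°.
I₂ = I₁ cos²(45° + 11°) = 0.5 I₀ · cos²(56°) = 0.1563 I₀.
Ratio = 0.1563 / 0.375 = 0.4169.

I_new/I_old ≈ 0.417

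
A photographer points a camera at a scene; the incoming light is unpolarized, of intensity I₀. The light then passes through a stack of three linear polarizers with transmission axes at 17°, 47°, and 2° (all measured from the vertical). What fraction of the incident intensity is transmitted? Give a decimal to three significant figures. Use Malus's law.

≈ 0.188 I₀

Unpolarized light through the first polarizer → I₁ = ½ I₀, now polarized at 17°.
I₂ = I₁ cos²(47° − 17°) = 0.5 I₀ · cos²(30°) = 0.375 I₀.
I₃ = I₂ cos²(2° − 47°) = 0.375 I₀ · cos²(45°) = 0.1875 I₀.
Transmitted fraction = 0.1875.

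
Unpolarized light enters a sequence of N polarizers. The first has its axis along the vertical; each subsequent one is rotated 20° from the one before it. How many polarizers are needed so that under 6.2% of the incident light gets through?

First polarizer halves the unpolarized light: factor 1/2.
Each further stage multiplies by cos²(20°) = 0.883.
After N polarizers: T = 0.5·0.883^(N−1). Require T < 0.062 ⇒ N−1 > ln(0.062/0.5)/ln(0.883) = 16.78, so N−1 ≥ 17 and N = 18.
Check: N=18 gives T = 0.06032 < 0.062; N=17 gives T = 0.06832.

N = 18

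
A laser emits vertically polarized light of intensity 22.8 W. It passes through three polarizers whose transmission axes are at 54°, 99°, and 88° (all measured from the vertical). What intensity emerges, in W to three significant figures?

I ≈ 3.80 W

I₁ = 22.8 W · cos²(54°) = 7.877 W.
I₂ = I₁ · cos²(45°) = 7.877 · 0.5 = 3.939 W.
I₃ = I₂ · cos²(11°) = 3.939 · 0.9636 = 3.795 W.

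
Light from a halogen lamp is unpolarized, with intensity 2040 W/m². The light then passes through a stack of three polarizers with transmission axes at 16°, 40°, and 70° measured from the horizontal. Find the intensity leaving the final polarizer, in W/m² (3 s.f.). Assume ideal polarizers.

I ≈ 638 W/m²

Unpolarized light through the first polarizer → I₁ = 2040 W/m²/2 = 1020 W/m², polarized at 16°.
I₂ = I₁ · cos²(24°) = 1020 · 0.8346 = 851.3 W/m².
I₃ = I₂ · cos²(30°) = 851.3 · 0.75 = 638.4 W/m².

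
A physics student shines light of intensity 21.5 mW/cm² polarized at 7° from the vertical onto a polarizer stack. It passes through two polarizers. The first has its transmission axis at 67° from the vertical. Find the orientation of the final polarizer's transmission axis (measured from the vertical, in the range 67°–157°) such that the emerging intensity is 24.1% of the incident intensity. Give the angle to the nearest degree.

θ ≈ 78°

I₁ = I₀ cos²(67° − 7°) = I₀ cos²(60°) = 0.25 I₀.
Need I₂/I₀ = 0.241, so cos²(θ − 67°) = 0.241 / 0.25 = 0.964.
θ − 67° = arccos(√0.964) = 10.9°, giving θ ≈ 67 + 10.9 = 77.9°.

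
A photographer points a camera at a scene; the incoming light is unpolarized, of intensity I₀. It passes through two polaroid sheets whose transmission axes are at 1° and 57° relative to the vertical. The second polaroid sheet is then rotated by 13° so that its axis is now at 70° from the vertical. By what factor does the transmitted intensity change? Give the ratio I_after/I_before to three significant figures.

I_new/I_old ≈ 0.411

Before rotation:
Unpolarized light through the first polarizer → I₁ = ½ I₀, now polarized at 1°.
I₂ = I₁ cos²(57° − 1°) = 0.5 I₀ · cos²(56°) = 0.1563 I₀.
After rotation:
Unpolarized light through the first polarizer → I₁ = ½ I₀, now polarized at 1°.
I₂ = I₁ cos²(70° − 1°) = 0.5 I₀ · cos²(69°) = 0.06421 I₀.
Ratio = 0.06421 / 0.1563 = 0.4107.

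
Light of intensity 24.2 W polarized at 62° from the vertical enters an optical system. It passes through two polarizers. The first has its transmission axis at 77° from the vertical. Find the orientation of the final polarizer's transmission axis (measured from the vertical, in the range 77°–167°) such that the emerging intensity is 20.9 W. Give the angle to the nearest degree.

θ ≈ 93°

By Malus's law, I₁ = I₀ cos²(77° − 62°) = I₀ cos²(15°) = 0.933 I₀.
Target fraction: 20.9 / 24.2 W = 0.8636 of I₀.
Need I₂/I₀ = 0.8636, so cos²(θ − 77°) = 0.8636 / 0.933 = 0.9256.
θ − 77° = arccos(√0.9256) = 15.8°, giving θ ≈ 77 + 15.8 = 92.8°.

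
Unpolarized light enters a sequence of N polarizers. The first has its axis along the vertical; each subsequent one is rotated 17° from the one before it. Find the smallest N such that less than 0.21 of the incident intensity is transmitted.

N = 11

First polarizer halves the unpolarized light: factor 1/2.
Each further stage multiplies by cos²(17°) = 0.9145.
After N polarizers: T = 0.5·0.9145^(N−1). Require T < 0.21 ⇒ N−1 > ln(0.21/0.5)/ln(0.9145) = 9.71, so N−1 ≥ 10 and N = 11.
Check: N=11 gives T = 0.2046 < 0.21; N=10 gives T = 0.2237.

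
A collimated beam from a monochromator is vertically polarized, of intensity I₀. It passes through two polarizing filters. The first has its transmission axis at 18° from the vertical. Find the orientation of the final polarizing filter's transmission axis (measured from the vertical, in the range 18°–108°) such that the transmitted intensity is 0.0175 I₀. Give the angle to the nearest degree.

θ ≈ 100°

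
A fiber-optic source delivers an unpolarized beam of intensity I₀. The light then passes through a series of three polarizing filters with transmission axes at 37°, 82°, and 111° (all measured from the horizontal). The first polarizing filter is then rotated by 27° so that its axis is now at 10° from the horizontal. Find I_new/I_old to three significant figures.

I_new/I_old ≈ 0.191

Before rotation:
Unpolarized light through the first polarizer → I₁ = ½ I₀, now polarized at 37°.
I₂ = I₁ cos²(82° − 37°) = 0.5 I₀ · cos²(45°) = 0.25 I₀.
I₃ = I₂ cos²(111° − 82°) = 0.25 I₀ · cos²(29°) = 0.1912 I₀.
After rotation:
Unpolarized light through the first polarizer → I₁ = ½ I₀, now polarized at 10°.
I₂ = I₁ cos²(82° − 10°) = 0.5 I₀ · cos²(72°) = 0.04775 I₀.
I₃ = I₂ cos²(111° − 82°) = 0.04775 I₀ · cos²(29°) = 0.03652 I₀.
Ratio = 0.03652 / 0.1912 = 0.191.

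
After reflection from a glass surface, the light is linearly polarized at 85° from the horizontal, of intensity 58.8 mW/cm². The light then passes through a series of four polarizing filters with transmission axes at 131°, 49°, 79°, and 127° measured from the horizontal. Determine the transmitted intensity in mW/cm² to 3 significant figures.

I ≈ 0.185 mW/cm²

I₁ = 58.8 mW/cm² · cos²(46°) = 28.37 mW/cm².
I₂ = I₁ · cos²(82°) = 28.37 · 0.01937 = 0.5496 mW/cm².
I₃ = I₂ · cos²(30°) = 0.5496 · 0.75 = 0.4122 mW/cm².
I₄ = I₃ · cos²(48°) = 0.4122 · 0.4477 = 0.1845 mW/cm².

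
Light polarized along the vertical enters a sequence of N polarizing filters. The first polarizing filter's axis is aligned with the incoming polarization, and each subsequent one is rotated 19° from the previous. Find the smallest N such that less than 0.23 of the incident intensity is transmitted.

N = 15

First polarizer is aligned with the polarization: full transmission.
Each further stage multiplies by cos²(19°) = 0.894.
After N polarizers: T = 0.894^(N−1). Require T < 0.23 ⇒ N−1 > ln(0.23)/ln(0.894) = 13.12, so N−1 ≥ 14 and N = 15.
Check: N=15 gives T = 0.2083 < 0.23; N=14 gives T = 0.233.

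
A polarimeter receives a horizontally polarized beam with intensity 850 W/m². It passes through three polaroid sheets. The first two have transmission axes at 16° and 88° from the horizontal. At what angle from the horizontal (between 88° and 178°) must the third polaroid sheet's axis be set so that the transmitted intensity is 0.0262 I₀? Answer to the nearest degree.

θ ≈ 145°

By Malus's law, I₁ = I₀ cos²(16° − 0°) = I₀ cos²(16°) = 0.924 I₀.
I₂ = I₁ cos²(88° − 16°) = 0.924 I₀ · cos²(72°) = 0.08824 I₀.
Need I₃/I₀ = 0.0262, so cos²(θ − 88°) = 0.0262 / 0.08824 = 0.2969.
θ − 88° = arccos(√0.2969) = 57.0°, giving θ ≈ 88 + 57.0 = 145.0°.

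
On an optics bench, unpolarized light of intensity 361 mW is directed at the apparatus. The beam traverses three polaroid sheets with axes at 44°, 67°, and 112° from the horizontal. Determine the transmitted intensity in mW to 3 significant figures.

Unpolarized light through the first polarizer → I₁ = 361 mW/2 = 180.5 mW, polarized at 44°.
I₂ = I₁ · cos²(23°) = 180.5 · 0.8473 = 152.9 mW.
I₃ = I₂ · cos²(45°) = 152.9 · 0.5 = 76.47 mW.

I ≈ 76.5 mW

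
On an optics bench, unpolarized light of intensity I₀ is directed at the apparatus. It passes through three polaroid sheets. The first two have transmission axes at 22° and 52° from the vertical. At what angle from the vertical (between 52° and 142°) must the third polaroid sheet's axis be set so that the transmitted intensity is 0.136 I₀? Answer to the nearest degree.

θ ≈ 105°

Unpolarized light through the first polarizer → I₁ = ½ I₀, now polarized at 22°.
I₂ = I₁ cos²(52° − 22°) = 0.5 I₀ · cos²(30°) = 0.375 I₀.
Need I₃/I₀ = 0.136, so cos²(θ − 52°) = 0.136 / 0.375 = 0.3627.
θ − 52° = arccos(√0.3627) = 53.0°, giving θ ≈ 52 + 53.0 = 105.0°.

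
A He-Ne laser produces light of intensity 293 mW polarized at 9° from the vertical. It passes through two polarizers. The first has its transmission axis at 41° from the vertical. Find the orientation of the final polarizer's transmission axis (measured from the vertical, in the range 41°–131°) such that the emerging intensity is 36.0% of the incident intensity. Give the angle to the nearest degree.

I₁ = I₀ cos²(41° − 9°) = I₀ cos²(32°) = 0.7192 I₀.
Need I₂/I₀ = 0.36, so cos²(θ − 41°) = 0.36 / 0.7192 = 0.5006.
θ − 41° = arccos(√0.5006) = 45.0°, giving θ ≈ 41 + 45.0 = 86.0°.

θ ≈ 86°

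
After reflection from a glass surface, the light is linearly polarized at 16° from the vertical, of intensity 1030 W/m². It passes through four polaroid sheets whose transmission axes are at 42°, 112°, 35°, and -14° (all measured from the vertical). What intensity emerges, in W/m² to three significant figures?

I ≈ 2.12 W/m²

I₁ = 1030 W/m² · cos²(26°) = 832.1 W/m².
I₂ = I₁ · cos²(70°) = 832.1 · 0.117 = 97.33 W/m².
I₃ = I₂ · cos²(77°) = 97.33 · 0.0506 = 4.925 W/m².
I₄ = I₃ · cos²(49°) = 4.925 · 0.4304 = 2.12 W/m².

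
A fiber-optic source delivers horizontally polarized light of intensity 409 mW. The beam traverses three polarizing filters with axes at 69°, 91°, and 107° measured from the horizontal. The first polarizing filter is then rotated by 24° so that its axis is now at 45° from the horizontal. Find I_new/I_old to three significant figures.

I_new/I_old ≈ 2.19

Before rotation:
I₁ = I₀ cos²(69° − 0°) = I₀ cos²(69°) = 0.1284 I₀.
I₂ = I₁ cos²(91° − 69°) = 0.1284 I₀ · cos²(22°) = 0.1104 I₀.
I₃ = I₂ cos²(107° − 91°) = 0.1104 I₀ · cos²(16°) = 0.102 I₀.
After rotation:
I₁ = I₀ cos²(45° − 0°) = I₀ cos²(45°) = 0.5 I₀.
I₂ = I₁ cos²(91° − 45°) = 0.5 I₀ · cos²(46°) = 0.2413 I₀.
I₃ = I₂ cos²(107° − 91°) = 0.2413 I₀ · cos²(16°) = 0.2229 I₀.
Ratio = 0.2229 / 0.102 = 2.185.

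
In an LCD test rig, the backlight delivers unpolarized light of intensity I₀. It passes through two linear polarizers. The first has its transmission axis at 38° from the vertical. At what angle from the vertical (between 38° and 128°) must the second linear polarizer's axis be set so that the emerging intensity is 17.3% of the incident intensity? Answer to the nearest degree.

θ ≈ 92°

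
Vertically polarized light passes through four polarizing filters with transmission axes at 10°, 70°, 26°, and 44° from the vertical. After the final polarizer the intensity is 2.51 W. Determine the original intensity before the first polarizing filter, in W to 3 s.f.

I₀ ≈ 22.1 W

I₁ = I₀ cos²(10° − 0°) = I₀ cos²(10°) = 0.9698 I₀.
I₂ = I₁ cos²(70° − 10°) = 0.9698 I₀ · cos²(60°) = 0.2425 I₀.
I₃ = I₂ cos²(26° − 70°) = 0.2425 I₀ · cos²(44°) = 0.1255 I₀.
I₄ = I₃ cos²(44° − 26°) = 0.1255 I₀ · cos²(18°) = 0.1135 I₀.
So 2.51 W = 0.1135 I₀, giving I₀ = 2.51/0.1135 = 22.12 W.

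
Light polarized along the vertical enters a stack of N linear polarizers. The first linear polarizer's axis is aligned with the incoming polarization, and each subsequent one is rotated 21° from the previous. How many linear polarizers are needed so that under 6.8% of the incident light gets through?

First polarizer is aligned with the polarization: full transmission.
Each further stage multiplies by cos²(21°) = 0.8716.
After N polarizers: T = 0.8716^(N−1). Require T < 0.068 ⇒ N−1 > ln(0.068)/ln(0.8716) = 19.56, so N−1 ≥ 20 and N = 21.
Check: N=21 gives T = 0.06398 < 0.068; N=20 gives T = 0.07341.

N = 21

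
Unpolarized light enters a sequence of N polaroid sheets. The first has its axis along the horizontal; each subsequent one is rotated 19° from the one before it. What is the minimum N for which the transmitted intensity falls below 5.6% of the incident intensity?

First polarizer halves the unpolarized light: factor 1/2.
Each further stage multiplies by cos²(19°) = 0.894.
After N polarizers: T = 0.5·0.894^(N−1). Require T < 0.056 ⇒ N−1 > ln(0.056/0.5)/ln(0.894) = 19.54, so N−1 ≥ 20 and N = 21.
Check: N=21 gives T = 0.05318 < 0.056; N=20 gives T = 0.05949.

N = 21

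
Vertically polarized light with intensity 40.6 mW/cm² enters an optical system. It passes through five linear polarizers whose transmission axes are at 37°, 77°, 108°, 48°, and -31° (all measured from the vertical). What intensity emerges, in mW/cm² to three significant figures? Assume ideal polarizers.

By Malus's law, I₁ = 40.6 mW/cm² · cos²(37°) = 25.9 mW/cm².
I₂ = I₁ · cos²(40°) = 25.9 · 0.5868 = 15.2 mW/cm².
I₃ = I₂ · cos²(31°) = 15.2 · 0.7347 = 11.17 mW/cm².
I₄ = I₃ · cos²(60°) = 11.17 · 0.25 = 2.791 mW/cm².
I₅ = I₄ · cos²(79°) = 2.791 · 0.03641 = 0.1016 mW/cm².

I ≈ 0.102 mW/cm²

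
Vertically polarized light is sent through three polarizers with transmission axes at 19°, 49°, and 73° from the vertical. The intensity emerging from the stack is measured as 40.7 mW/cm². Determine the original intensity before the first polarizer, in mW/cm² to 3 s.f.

I₁ = I₀ cos²(19° − 0°) = I₀ cos²(19°) = 0.894 I₀.
I₂ = I₁ cos²(49° − 19°) = 0.894 I₀ · cos²(30°) = 0.6705 I₀.
I₃ = I₂ cos²(73° − 49°) = 0.6705 I₀ · cos²(24°) = 0.5596 I₀.
So 40.7 mW/cm² = 0.5596 I₀, giving I₀ = 40.7/0.5596 = 72.73 mW/cm².

I₀ ≈ 72.7 mW/cm²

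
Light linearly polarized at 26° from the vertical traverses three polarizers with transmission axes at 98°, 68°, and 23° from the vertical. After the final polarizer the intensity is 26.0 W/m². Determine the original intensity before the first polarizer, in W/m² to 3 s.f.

I₀ ≈ 726 W/m²

By Malus's law, I₁ = I₀ cos²(98° − 26°) = I₀ cos²(72°) = 0.09549 I₀.
I₂ = I₁ cos²(68° − 98°) = 0.09549 I₀ · cos²(30°) = 0.07162 I₀.
I₃ = I₂ cos²(23° − 68°) = 0.07162 I₀ · cos²(45°) = 0.03581 I₀.
So 26.0 W/m² = 0.03581 I₀, giving I₀ = 26.0/0.03581 = 726.1 W/m².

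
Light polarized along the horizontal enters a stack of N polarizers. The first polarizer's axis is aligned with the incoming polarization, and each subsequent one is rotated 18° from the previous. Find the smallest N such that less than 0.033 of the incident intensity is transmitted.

N = 35

First polarizer is aligned with the polarization: full transmission.
Each further stage multiplies by cos²(18°) = 0.9045.
After N polarizers: T = 0.9045^(N−1). Require T < 0.033 ⇒ N−1 > ln(0.033)/ln(0.9045) = 33.99, so N−1 ≥ 34 and N = 35.
Check: N=35 gives T = 0.03296 < 0.033; N=34 gives T = 0.03644.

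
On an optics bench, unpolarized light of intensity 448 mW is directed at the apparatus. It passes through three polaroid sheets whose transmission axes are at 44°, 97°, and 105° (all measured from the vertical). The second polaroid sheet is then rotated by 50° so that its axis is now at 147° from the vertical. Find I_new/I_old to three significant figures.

Before rotation:
Unpolarized light through the first polarizer → I₁ = ½ I₀, now polarized at 44°.
I₂ = I₁ cos²(97° − 44°) = 0.5 I₀ · cos²(53°) = 0.1811 I₀.
I₃ = I₂ cos²(105° − 97°) = 0.1811 I₀ · cos²(8°) = 0.1776 I₀.
After rotation:
Unpolarized light through the first polarizer → I₁ = ½ I₀, now polarized at 44°.
Angle between axes 1 and 2: 77°. I₂ = 0.5 I₀ · cos²(77°) = 0.0253 I₀.
I₃ = I₂ cos²(105° − 147°) = 0.0253 I₀ · cos²(42°) = 0.01397 I₀.
Ratio = 0.01397 / 0.1776 = 0.07868.

I_new/I_old ≈ 0.0787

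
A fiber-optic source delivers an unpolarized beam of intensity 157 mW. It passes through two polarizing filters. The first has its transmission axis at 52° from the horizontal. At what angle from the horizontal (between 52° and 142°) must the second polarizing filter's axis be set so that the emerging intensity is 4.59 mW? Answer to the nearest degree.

θ ≈ 128°

Unpolarized light through the first polarizer → I₁ = ½ I₀, now polarized at 52°.
Target fraction: 4.59 / 157 mW = 0.02924 of I₀.
Need I₂/I₀ = 0.02924, so cos²(θ − 52°) = 0.02924 / 0.5 = 0.05847.
θ − 52° = arccos(√0.05847) = 76.0°, giving θ ≈ 52 + 76.0 = 128.0°.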